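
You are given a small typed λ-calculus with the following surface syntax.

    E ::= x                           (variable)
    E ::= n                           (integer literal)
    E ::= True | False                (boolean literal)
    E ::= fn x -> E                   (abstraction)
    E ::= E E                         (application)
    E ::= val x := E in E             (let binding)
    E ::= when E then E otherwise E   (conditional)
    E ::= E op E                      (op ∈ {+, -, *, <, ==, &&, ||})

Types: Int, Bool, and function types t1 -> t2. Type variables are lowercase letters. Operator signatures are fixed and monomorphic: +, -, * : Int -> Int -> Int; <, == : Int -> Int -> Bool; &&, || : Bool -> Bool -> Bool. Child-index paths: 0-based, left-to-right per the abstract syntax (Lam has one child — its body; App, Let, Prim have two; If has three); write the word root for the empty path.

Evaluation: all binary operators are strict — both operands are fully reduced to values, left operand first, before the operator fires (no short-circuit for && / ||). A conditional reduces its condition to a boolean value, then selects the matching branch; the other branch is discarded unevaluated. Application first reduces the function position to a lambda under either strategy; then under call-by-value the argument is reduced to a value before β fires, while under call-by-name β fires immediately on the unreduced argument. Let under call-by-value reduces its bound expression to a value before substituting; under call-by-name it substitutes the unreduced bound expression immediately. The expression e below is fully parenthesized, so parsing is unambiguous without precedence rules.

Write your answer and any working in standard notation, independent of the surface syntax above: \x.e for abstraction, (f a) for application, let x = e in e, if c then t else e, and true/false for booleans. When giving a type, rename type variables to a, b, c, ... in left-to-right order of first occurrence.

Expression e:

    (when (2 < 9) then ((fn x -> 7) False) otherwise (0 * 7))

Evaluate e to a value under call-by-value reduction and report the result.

Answer: 7

Working:
step 0: (if (2 < 9) then ((\x.7) false) else (0 * 7))
step 1: [delta@0] (if true then ((\x.7) false) else (0 * 7))
step 2: [if@root] ((\x.7) false)
step 3: [beta@root] 7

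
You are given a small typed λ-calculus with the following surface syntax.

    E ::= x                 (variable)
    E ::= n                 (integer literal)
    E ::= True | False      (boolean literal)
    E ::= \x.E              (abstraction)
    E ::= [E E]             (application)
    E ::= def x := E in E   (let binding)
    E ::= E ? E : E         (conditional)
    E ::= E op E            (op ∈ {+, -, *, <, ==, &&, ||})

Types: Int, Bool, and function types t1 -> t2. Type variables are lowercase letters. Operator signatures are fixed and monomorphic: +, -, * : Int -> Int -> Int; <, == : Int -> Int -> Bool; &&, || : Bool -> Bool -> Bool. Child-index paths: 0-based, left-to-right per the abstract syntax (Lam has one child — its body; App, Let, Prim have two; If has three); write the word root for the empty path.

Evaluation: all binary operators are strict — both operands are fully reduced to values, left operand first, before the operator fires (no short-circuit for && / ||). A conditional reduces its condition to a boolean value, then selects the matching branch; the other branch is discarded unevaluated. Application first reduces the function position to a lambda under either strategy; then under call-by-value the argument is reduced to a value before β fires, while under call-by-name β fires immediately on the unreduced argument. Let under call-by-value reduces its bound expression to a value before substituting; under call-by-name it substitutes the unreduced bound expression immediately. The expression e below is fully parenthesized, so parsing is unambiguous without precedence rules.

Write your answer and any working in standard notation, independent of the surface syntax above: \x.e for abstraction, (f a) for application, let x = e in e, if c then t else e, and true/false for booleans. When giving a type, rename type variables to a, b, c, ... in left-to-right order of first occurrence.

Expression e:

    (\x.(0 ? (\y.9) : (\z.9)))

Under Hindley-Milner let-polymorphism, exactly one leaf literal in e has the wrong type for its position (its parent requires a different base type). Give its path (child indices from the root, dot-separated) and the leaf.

Trace:
  unify Int ~ Bool
  FAIL: mismatch Int ~ Bool

Answer: 0.0 : 0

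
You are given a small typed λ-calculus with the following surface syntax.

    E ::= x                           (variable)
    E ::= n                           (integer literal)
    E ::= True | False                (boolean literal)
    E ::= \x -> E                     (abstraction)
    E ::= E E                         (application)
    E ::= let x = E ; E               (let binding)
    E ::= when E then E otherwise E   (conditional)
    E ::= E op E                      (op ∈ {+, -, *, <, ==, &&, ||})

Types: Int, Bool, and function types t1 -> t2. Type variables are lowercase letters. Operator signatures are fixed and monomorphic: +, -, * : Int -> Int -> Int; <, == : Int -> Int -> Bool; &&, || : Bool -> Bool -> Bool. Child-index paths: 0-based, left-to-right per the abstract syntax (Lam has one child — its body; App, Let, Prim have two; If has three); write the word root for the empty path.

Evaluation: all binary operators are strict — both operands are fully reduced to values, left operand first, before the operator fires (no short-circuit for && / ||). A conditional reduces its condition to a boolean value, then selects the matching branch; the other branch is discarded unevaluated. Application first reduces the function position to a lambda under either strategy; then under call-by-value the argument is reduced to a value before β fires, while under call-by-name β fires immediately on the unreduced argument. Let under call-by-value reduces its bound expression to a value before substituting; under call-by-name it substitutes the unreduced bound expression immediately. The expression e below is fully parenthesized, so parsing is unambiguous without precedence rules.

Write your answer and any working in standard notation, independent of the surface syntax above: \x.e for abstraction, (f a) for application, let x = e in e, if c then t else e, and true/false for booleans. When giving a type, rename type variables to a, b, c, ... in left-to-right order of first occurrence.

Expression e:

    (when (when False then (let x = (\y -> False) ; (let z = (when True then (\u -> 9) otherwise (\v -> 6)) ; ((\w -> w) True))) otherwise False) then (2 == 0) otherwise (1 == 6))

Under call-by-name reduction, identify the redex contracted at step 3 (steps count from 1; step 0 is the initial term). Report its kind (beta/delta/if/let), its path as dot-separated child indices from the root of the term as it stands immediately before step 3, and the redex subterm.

Derivation:
step 0: (if (if false then (let x = (\y.false) in (let z = (if true then (\u.9) else (\v.6)) in ((\w.w) true))) else false) then (2 == 0) else (1 == 6))
step 1: [if@0] (if false then (2 == 0) else (1 == 6))
step 2: [if@root] (1 == 6)
step 3: [delta@root] false

Answer: delta at root : (1 == 6)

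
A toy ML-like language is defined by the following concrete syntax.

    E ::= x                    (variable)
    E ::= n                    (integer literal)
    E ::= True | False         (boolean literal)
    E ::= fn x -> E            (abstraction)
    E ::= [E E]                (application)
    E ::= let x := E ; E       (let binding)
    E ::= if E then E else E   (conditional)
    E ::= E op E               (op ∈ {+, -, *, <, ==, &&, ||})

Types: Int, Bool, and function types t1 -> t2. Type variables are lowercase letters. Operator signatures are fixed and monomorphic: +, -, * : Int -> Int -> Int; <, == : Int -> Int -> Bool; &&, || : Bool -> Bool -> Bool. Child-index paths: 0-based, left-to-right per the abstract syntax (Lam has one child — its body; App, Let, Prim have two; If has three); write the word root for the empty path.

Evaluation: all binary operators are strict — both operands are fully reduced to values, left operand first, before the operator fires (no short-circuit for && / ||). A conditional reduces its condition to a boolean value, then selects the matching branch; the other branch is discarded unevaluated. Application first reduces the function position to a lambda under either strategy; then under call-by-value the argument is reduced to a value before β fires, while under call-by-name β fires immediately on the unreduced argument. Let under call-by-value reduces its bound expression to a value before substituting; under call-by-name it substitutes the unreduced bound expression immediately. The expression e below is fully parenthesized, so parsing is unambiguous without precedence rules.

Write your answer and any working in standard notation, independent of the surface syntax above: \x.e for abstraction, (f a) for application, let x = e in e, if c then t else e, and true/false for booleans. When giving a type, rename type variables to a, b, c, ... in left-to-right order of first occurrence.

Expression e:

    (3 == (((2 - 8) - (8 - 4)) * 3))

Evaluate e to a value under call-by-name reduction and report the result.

Derivation:
step 0: (3 == (((2 - 8) - (8 - 4)) * 3))
step 1: [delta@1.0.0] (3 == ((-6 - (8 - 4)) * 3))
step 2: [delta@1.0.1] (3 == ((-6 - 4) * 3))
step 3: [delta@1.0] (3 == (-10 * 3))
step 4: [delta@1] (3 == -30)
step 5: [delta@root] false

Answer: false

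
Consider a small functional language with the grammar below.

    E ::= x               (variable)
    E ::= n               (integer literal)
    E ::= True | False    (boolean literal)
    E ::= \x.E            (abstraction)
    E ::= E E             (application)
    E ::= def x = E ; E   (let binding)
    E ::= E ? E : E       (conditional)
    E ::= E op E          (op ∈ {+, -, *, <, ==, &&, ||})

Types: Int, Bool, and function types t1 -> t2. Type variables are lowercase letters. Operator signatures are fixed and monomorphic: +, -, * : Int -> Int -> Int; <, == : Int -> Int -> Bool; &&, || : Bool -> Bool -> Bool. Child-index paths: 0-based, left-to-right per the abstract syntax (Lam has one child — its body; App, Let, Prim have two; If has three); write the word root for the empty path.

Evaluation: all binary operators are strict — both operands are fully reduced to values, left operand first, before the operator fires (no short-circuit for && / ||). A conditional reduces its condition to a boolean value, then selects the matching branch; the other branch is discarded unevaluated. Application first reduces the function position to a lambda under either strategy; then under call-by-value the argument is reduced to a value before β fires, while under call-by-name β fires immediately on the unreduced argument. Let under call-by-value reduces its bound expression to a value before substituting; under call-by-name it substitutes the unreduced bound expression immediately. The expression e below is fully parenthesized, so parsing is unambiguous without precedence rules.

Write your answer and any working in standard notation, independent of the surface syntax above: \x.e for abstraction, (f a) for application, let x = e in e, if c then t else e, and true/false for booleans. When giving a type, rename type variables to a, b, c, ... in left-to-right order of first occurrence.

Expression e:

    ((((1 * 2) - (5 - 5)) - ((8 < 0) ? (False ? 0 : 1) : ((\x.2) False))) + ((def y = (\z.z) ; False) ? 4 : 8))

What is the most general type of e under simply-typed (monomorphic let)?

Trace:
  unify Int ~ Int
  unify Int ~ Int
  unify Int ~ Int
  unify Int ~ Int
  unify Int ~ Int
  unify Int ~ Int
  unify Int ~ Int
  unify Int ~ Int
  unify Int ~ Int
  unify Bool ~ Bool
  unify Bool ~ Bool
  unify Int ~ Int
\x._ : a -> Int
  unify a -> Int ~ Bool -> b
  unify a ~ Bool
  unify Int ~ b
_ _ : Int
  unify Int ~ Int
  unify Int ~ Int
  unify Int ~ Int
z : c
\z._ : c -> c
let y : c -> c
  unify Bool ~ Bool
  unify Int ~ Int
  unify Int ~ Int

Answer: Int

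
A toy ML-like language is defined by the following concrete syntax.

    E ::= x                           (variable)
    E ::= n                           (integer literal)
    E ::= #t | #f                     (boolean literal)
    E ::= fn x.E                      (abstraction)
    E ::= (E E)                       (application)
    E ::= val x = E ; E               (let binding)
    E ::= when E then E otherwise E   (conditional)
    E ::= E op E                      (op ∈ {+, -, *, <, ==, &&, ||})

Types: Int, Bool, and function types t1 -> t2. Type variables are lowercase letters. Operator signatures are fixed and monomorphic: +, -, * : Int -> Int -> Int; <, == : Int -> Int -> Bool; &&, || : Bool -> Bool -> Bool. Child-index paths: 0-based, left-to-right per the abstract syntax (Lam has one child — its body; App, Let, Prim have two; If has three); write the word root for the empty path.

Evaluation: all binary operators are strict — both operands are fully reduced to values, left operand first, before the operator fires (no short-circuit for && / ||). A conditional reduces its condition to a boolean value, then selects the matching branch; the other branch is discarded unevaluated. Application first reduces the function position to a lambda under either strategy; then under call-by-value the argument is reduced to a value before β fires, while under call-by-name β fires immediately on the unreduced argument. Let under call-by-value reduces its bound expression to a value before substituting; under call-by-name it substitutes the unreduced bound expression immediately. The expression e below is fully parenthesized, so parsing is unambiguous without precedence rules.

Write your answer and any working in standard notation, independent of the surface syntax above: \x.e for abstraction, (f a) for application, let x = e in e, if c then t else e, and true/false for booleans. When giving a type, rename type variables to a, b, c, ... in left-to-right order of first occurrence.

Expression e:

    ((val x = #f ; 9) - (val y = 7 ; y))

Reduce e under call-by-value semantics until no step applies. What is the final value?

Answer: 2

Derivation:
step 0: ((let x = false in 9) - (let y = 7 in y))
step 1: [let@0] (9 - (let y = 7 in y))
step 2: [let@1] (9 - 7)
step 3: [delta@root] 2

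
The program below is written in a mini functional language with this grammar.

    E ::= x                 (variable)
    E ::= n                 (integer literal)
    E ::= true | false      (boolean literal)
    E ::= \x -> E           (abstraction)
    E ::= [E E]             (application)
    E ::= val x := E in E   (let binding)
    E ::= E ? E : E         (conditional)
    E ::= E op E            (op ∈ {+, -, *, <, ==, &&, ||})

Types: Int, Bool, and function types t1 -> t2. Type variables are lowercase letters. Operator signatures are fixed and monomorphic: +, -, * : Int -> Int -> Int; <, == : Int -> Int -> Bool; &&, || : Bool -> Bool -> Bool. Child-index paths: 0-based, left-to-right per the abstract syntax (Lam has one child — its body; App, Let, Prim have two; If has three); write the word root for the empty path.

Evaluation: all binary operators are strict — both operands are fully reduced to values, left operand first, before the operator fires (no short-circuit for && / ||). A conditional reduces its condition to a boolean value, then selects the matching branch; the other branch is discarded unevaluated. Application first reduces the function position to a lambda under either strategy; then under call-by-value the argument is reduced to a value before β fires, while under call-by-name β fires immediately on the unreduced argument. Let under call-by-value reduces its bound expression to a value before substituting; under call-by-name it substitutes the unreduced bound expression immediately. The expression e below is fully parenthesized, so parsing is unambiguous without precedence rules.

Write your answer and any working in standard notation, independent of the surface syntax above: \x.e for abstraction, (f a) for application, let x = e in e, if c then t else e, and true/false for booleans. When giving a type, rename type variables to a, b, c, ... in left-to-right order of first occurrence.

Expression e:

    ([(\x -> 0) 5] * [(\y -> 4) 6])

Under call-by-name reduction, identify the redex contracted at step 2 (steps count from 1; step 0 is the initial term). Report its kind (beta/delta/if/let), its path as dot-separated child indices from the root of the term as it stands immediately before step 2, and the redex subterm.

Trace:
step 0: (((\x.0) 5) * ((\y.4) 6))
step 1: [beta@0] (0 * ((\y.4) 6))
step 2: [beta@1] (0 * 4)

Answer: beta at 1 : ((\y.4) 6)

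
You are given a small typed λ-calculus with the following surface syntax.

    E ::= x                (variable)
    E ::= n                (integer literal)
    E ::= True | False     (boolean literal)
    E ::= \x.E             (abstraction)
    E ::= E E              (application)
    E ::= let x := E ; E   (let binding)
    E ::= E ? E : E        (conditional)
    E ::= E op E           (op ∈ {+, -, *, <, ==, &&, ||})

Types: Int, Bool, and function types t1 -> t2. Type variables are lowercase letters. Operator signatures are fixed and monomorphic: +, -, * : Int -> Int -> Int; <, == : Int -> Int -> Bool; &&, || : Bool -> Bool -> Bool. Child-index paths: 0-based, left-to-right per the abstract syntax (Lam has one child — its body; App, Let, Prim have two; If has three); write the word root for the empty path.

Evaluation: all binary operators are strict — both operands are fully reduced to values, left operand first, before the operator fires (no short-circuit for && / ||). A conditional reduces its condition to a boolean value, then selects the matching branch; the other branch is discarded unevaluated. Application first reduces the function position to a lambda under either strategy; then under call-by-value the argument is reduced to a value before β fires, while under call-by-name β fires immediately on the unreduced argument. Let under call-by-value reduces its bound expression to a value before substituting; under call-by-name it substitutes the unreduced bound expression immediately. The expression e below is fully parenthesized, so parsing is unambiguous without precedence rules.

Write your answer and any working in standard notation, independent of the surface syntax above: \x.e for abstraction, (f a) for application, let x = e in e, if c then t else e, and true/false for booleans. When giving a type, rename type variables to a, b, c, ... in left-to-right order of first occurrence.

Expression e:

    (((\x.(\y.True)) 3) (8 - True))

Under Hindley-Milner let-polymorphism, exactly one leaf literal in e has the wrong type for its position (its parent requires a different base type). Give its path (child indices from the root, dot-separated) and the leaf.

Answer: 1.1 : true

Derivation:
\y._ : b -> Bool
\x._ : a -> b -> Bool
  unify a -> b -> Bool ~ Int -> c
  unify a ~ Int
  unify b -> Bool ~ c
_ _ : b -> Bool
  unify Int ~ Int
  unify Bool ~ Int
  FAIL: mismatch Bool ~ Int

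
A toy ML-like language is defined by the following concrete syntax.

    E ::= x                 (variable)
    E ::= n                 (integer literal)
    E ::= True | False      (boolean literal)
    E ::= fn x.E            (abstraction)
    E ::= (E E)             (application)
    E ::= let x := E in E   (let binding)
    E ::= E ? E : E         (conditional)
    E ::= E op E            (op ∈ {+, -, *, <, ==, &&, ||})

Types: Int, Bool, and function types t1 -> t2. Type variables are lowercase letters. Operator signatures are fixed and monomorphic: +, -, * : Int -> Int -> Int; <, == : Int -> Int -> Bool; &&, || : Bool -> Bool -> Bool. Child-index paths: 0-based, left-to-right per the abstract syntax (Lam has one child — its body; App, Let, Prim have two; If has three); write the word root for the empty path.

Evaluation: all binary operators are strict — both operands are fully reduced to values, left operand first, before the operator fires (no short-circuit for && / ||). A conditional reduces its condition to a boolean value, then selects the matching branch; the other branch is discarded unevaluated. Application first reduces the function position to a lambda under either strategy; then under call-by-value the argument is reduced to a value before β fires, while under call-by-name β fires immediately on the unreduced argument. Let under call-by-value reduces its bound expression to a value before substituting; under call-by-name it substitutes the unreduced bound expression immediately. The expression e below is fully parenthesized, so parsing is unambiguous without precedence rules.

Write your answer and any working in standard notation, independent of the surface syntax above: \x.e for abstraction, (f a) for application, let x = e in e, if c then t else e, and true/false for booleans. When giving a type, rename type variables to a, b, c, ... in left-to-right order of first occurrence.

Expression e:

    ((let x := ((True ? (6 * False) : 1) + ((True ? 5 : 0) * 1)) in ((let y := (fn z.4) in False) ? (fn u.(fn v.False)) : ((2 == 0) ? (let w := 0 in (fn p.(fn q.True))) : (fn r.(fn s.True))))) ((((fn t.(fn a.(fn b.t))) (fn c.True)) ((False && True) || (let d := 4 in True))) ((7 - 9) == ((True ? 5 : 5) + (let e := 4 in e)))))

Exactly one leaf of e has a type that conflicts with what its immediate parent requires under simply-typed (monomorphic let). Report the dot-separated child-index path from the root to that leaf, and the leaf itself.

Trace:
  unify Bool ~ Bool
  unify Int ~ Int
  unify Bool ~ Int
  FAIL: mismatch Bool ~ Int

Answer: 0.0.0.1.1 : false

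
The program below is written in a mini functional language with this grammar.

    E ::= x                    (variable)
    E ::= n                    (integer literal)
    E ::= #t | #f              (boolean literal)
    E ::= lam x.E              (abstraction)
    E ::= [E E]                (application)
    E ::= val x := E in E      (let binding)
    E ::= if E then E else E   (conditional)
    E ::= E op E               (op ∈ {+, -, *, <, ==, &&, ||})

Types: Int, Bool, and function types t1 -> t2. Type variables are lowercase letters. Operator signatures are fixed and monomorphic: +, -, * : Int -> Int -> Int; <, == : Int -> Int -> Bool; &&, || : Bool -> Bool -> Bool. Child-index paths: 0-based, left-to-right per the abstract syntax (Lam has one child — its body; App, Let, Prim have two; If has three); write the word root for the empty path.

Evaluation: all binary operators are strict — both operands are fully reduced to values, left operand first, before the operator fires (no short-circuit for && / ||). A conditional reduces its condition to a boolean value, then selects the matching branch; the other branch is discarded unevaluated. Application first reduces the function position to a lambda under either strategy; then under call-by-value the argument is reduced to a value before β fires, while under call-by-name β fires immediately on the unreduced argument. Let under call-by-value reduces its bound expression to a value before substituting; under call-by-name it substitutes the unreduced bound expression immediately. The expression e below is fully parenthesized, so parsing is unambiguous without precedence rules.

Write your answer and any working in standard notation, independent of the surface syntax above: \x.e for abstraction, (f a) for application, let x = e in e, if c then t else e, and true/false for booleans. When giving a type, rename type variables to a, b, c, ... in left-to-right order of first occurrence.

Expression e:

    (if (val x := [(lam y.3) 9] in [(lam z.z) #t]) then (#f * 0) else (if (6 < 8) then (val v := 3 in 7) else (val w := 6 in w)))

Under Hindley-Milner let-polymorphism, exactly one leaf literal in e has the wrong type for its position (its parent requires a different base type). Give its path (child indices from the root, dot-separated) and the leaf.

Derivation:
\y._ : a -> Int
  unify a -> Int ~ Int -> b
  unify a ~ Int
  unify Int ~ b
_ _ : Int
let x : Int
z : c
\z._ : c -> c
  unify c -> c ~ Bool -> d
  unify c ~ Bool
  unify Bool ~ d
_ _ : Bool
  unify Bool ~ Bool
  unify Bool ~ Int
  FAIL: mismatch Bool ~ Int

Answer: 1.0 : false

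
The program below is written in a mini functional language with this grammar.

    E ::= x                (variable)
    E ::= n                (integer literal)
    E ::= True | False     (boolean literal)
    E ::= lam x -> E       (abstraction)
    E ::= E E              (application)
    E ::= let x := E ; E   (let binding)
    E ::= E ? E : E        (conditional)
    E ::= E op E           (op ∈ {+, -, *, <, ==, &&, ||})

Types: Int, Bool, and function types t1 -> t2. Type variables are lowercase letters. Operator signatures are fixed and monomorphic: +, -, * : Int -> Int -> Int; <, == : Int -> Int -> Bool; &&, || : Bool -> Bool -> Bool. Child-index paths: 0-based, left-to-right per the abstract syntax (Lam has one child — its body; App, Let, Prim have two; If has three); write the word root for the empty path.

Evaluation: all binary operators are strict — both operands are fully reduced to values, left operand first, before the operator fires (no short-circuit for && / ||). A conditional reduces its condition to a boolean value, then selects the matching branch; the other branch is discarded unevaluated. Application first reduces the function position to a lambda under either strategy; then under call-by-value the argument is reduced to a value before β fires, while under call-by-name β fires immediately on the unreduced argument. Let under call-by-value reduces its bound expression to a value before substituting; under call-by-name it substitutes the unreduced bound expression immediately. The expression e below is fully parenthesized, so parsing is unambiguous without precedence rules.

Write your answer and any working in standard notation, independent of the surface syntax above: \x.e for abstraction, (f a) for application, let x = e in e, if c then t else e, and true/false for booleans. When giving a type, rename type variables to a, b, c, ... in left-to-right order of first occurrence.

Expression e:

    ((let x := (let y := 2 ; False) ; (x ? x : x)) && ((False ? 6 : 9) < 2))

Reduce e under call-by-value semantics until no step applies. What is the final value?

Trace:
step 0: ((let x = (let y = 2 in false) in (if x then x else x)) && ((if false then 6 else 9) < 2))
step 1: [let@0.0] ((let x = false in (if x then x else x)) && ((if false then 6 else 9) < 2))
step 2: [let@0] ((if false then false else false) && ((if false then 6 else 9) < 2))
step 3: [if@0] (false && ((if false then 6 else 9) < 2))
step 4: [if@1.0] (false && (9 < 2))
step 5: [delta@1] (false && false)
step 6: [delta@root] false

Answer: false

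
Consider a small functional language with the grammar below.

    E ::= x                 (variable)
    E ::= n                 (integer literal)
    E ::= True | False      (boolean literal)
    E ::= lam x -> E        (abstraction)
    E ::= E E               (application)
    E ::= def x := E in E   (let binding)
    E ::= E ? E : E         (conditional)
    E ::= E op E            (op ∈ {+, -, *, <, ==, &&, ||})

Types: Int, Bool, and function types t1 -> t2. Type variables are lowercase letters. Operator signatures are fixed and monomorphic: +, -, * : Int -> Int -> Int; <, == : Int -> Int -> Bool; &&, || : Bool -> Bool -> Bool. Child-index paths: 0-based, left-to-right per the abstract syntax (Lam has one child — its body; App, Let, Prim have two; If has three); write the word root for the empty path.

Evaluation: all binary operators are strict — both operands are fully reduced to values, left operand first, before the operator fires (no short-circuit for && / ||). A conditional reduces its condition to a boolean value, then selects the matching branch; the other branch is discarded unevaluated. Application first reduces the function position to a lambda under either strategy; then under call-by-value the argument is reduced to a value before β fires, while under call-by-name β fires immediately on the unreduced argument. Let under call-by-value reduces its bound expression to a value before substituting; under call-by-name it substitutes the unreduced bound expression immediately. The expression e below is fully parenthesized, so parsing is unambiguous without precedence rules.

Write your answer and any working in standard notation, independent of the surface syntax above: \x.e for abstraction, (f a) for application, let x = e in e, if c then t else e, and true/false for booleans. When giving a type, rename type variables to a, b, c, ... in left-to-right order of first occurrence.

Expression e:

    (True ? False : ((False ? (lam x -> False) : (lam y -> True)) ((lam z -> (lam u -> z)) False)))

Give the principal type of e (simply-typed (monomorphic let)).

Trace:
  unify Bool ~ Bool
  unify Bool ~ Bool
\x._ : a -> Bool
\y._ : b -> Bool
  unify a -> Bool ~ b -> Bool
  unify a ~ b
  unify Bool ~ Bool
z : c
\u._ : d -> c
\z._ : c -> d -> c
  unify c -> d -> c ~ Bool -> e
  unify c ~ Bool
  unify d -> Bool ~ e
_ _ : d -> Bool
  unify b -> Bool ~ (d -> Bool) -> f
  unify b ~ d -> Bool
  unify Bool ~ f
_ _ : Bool
  unify Bool ~ Bool

Answer: Bool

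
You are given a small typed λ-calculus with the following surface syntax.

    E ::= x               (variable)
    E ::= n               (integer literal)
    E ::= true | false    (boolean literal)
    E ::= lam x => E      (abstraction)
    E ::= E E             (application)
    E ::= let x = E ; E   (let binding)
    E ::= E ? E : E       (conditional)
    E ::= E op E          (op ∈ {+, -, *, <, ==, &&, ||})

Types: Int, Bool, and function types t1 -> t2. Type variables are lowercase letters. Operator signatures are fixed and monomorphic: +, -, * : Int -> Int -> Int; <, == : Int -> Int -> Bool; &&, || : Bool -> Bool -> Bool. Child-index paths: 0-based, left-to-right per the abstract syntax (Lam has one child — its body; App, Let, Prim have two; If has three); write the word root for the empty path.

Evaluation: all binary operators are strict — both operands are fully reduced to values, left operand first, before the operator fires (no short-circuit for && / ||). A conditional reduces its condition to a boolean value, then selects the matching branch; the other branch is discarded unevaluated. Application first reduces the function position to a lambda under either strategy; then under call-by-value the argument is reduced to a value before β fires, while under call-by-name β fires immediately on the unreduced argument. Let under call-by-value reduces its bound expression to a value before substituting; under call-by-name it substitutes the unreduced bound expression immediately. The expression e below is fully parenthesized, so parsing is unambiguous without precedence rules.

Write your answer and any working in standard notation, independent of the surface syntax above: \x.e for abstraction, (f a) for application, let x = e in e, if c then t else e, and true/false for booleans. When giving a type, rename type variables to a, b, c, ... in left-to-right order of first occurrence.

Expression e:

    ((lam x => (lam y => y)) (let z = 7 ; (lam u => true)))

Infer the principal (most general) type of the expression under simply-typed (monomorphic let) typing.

Answer: a -> a

Working:
y : b
\y._ : b -> b
\x._ : a -> b -> b
let z : Int
\u._ : c -> Bool
  unify a -> b -> b ~ (c -> Bool) -> d
  unify a ~ c -> Bool
  unify b -> b ~ d
_ _ : b -> b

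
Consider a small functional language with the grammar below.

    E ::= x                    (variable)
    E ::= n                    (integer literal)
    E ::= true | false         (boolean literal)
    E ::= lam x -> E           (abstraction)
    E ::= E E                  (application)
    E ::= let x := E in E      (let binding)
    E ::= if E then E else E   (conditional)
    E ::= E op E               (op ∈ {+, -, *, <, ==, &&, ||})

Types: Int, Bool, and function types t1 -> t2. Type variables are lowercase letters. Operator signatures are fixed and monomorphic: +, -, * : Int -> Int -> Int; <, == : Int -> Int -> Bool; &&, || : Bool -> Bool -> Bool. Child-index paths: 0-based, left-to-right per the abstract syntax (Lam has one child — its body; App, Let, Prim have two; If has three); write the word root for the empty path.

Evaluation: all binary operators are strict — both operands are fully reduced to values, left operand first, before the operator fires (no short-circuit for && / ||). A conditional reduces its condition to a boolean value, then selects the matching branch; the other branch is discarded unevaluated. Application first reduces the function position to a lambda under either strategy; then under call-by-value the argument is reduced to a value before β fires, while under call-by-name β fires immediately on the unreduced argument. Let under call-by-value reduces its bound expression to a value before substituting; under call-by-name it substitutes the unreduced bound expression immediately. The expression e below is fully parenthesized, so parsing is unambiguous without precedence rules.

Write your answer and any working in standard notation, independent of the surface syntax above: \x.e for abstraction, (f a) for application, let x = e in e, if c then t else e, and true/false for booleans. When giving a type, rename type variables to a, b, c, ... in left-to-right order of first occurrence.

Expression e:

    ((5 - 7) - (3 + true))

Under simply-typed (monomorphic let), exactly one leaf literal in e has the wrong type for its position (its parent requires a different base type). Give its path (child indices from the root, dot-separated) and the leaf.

Answer: 1.1 : true

Trace:
  unify Int ~ Int
  unify Int ~ Int
  unify Int ~ Int
  unify Int ~ Int
  unify Bool ~ Int
  FAIL: mismatch Bool ~ Int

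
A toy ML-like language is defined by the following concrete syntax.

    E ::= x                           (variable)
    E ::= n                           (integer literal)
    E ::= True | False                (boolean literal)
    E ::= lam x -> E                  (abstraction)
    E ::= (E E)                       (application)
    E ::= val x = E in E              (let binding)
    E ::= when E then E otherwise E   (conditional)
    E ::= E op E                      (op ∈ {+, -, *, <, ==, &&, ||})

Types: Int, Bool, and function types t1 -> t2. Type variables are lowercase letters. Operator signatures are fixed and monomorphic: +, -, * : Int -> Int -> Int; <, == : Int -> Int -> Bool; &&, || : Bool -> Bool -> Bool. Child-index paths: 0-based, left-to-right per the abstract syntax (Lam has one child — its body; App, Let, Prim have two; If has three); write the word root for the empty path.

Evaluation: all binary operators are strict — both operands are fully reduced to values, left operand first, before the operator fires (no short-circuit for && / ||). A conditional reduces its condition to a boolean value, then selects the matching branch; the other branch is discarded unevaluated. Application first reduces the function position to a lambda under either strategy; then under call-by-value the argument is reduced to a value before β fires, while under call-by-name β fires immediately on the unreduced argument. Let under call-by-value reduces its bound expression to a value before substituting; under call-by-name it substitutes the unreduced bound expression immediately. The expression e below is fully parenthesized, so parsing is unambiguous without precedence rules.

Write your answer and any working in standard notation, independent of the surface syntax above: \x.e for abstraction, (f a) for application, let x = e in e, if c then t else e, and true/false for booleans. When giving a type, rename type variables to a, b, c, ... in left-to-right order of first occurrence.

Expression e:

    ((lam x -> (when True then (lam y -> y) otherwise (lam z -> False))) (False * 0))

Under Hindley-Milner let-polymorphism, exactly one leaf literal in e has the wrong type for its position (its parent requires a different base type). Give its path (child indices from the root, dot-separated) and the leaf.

Answer: 1.0 : false

Derivation:
  unify Bool ~ Bool
y : b
\y._ : b -> b
\z._ : c -> Bool
  unify b -> b ~ c -> Bool
  unify b ~ c
  unify c ~ Bool
\x._ : a -> Bool -> Bool
  unify Bool ~ Int
  FAIL: mismatch Bool ~ Int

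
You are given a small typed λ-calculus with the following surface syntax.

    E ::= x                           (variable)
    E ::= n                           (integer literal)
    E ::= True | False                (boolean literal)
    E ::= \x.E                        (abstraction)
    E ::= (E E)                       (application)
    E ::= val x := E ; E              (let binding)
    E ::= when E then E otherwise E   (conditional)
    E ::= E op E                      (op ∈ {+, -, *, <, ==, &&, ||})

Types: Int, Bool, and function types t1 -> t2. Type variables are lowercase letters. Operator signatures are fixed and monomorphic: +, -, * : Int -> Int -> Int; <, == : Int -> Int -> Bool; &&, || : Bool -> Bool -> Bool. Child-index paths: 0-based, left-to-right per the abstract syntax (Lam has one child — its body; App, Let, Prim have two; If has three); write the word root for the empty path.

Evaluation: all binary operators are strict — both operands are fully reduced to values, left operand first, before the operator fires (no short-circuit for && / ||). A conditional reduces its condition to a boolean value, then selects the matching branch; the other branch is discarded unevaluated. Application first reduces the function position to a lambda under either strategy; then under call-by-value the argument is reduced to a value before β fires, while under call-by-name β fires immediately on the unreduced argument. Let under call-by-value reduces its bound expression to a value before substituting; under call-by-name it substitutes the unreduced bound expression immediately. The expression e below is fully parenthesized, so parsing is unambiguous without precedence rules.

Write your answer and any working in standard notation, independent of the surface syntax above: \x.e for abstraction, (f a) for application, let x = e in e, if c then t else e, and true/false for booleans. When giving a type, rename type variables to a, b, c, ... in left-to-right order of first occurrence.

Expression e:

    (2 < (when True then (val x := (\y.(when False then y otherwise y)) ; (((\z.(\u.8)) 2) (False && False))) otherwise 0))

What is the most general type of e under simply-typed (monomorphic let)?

Derivation:
  unify Int ~ Int
  unify Bool ~ Bool
  unify Bool ~ Bool
y : a
y : a
  unify a ~ a
\y._ : a -> a
let x : a -> a
\u._ : c -> Int
\z._ : b -> c -> Int
  unify b -> c -> Int ~ Int -> d
  unify b ~ Int
  unify c -> Int ~ d
_ _ : c -> Int
  unify Bool ~ Bool
  unify Bool ~ Bool
  unify c -> Int ~ Bool -> e
  unify c ~ Bool
  unify Int ~ e
_ _ : Int
  unify Int ~ Int
  unify Int ~ Int

Answer: Bool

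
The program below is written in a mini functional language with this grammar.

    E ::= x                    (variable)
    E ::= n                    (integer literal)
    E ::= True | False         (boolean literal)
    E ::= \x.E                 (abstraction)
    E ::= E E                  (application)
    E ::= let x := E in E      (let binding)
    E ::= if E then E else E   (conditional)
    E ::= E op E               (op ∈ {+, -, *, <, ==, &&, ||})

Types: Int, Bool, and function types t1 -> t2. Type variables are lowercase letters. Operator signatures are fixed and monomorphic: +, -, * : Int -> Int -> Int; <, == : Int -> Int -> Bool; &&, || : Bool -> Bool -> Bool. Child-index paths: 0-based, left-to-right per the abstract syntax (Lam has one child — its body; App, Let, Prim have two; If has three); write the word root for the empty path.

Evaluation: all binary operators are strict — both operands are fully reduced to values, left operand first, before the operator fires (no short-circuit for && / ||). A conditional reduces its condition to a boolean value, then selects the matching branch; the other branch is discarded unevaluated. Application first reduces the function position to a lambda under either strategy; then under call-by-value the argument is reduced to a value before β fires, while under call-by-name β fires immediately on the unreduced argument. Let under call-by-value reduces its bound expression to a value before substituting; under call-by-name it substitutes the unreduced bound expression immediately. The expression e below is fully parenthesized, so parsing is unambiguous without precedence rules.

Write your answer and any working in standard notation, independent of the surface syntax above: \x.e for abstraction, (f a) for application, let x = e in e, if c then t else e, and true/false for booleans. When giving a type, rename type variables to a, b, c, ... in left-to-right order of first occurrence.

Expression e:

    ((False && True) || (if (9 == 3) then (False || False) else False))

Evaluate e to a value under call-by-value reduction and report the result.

Working:
step 0: ((false && true) || (if (9 == 3) then (false || false) else false))
step 1: [delta@0] (false || (if (9 == 3) then (false || false) else false))
step 2: [delta@1.0] (false || (if false then (false || false) else false))
step 3: [if@1] (false || false)
step 4: [delta@root] false

Answer: false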